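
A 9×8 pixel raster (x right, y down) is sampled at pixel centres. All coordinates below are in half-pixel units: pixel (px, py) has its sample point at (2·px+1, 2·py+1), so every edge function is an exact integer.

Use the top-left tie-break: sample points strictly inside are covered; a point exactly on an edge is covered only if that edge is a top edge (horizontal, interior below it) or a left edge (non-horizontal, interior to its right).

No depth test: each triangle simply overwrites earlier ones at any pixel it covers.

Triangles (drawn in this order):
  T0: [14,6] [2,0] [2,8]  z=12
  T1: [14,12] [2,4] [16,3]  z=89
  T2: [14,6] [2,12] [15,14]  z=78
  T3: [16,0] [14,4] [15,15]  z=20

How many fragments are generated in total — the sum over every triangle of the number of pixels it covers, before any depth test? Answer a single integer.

T0:
  2·area = 96  (B↔C swapped to make it positive)
  edge (14, 6)→(2, 8): d=(-12,2) right/bottom  bias=-1
  edge (2, 8)→(2, 0): d=(0,-8) top-left  bias=+0
  edge (2, 0)→(14, 6): d=(12,6) right/bottom  bias=-1
    (1,0)@(3, 1): e=[82,8,6] → █
    (2,0)@(5, 1): e=[78,24,-6] → ·
    (1,1)@(3, 3): e=[58,8,30] → █
    (2,1)@(5, 3): e=[54,24,18] → █
    (3,1)@(7, 3): e=[50,40,6] → █
    (4,1)@(9, 3): e=[46,56,-6] → ·
    (1,2)@(3, 5): e=[34,8,54] → █
    (4,2)@(9, 5): e=[22,56,18] → █
    (5,2)@(11, 5): e=[18,72,6] → █
    (6,2)@(13, 5): e=[14,88,-6] → ·
    (1,3)@(3, 7): e=[10,8,78] → █
    (4,3)@(9, 7): e=[-2,56,42] → ·
  covered (12 px):
    · █ · · · · · · ·
    · █ █ █ · · · · ·
    · █ █ █ █ █ · · ·
    · █ █ █ · · · · ·
    · · · · · · · · ·
    · · · · · · · · ·
    · · · · · · · · ·
    · · · · · · · · ·
T1:
  2·area = 124
  edge (14, 12)→(2, 4): d=(-12,-8) top-left  bias=+0
  edge (2, 4)→(16, 3): d=(14,-1) top-left  bias=+0
  edge (16, 3)→(14, 12): d=(-2,9) right/bottom  bias=-1
    (2,2)@(5, 5): e=[12,17,95] → █
    (3,2)@(7, 5): e=[28,19,77] → █
    (4,2)@(9, 5): e=[44,21,59] → █
    (5,2)@(11, 5): e=[60,23,41] → █
    (6,2)@(13, 5): e=[76,25,23] → █
    (7,2)@(15, 5): e=[92,27,5] → █
    (8,2)@(17, 5): e=[108,29,-13] → ·
    (2,3)@(5, 7): e=[-12,45,91] → ·
    (3,3)@(7, 7): e=[4,47,73] → █
    (8,3)@(17, 7): e=[84,57,-17] → ·
    (3,4)@(7, 9): e=[-20,75,69] → ·
    (4,4)@(9, 9): e=[-4,77,51] → ·
  covered (14 px):
    · · · · · · · · ·
    · · · · · · · · ·
    · · █ █ █ █ █ █ ·
    · · · █ █ █ █ █ ·
    · · · · · █ █ · ·
    · · · · · · █ · ·
    · · · · · · · · ·
    · · · · · · · · ·
T2:
  2·area = 102  (B↔C swapped to make it positive)
  edge (14, 6)→(15, 14): d=(1,8) right/bottom  bias=-1
  edge (15, 14)→(2, 12): d=(-13,-2) top-left  bias=+0
  edge (2, 12)→(14, 6): d=(12,-6) top-left  bias=+0
    (6,3)@(13, 7): e=[9,87,6] → █
    (7,3)@(15, 7): e=[-7,91,18] → ·
    (4,4)@(9, 9): e=[43,53,6] → █
    (5,4)@(11, 9): e=[27,57,18] → █
    (7,4)@(15, 9): e=[-5,65,42] → ·
    (2,5)@(5, 11): e=[77,19,6] → █
    (3,5)@(7, 11): e=[61,23,18] → █
    (7,5)@(15, 11): e=[-3,39,66] → ·
    (2,6)@(5, 13): e=[79,-7,30] → ·
    (3,6)@(7, 13): e=[63,-3,42] → ·
    (4,6)@(9, 13): e=[47,1,54] → █
    (7,6)@(15, 13): e=[-1,13,90] → ·
  covered (12 px):
    · · · · · · · · ·
    · · · · · · · · ·
    · · · · · · · · ·
    · · · · · · █ · ·
    · · · · █ █ █ · ·
    · · █ █ █ █ █ · ·
    · · · · █ █ █ · ·
    · · · · · · · · ·
T3:
  2·area = 26  (B↔C swapped to make it positive)
  edge (16, 0)→(15, 15): d=(-1,15) right/bottom  bias=-1
  edge (15, 15)→(14, 4): d=(-1,-11) top-left  bias=+0
  edge (14, 4)→(16, 0): d=(2,-4) top-left  bias=+0
    (7,1)@(15, 3): e=[12,12,2] → █
    (8,1)@(17, 3): e=[-18,34,10] → ·
    (7,2)@(15, 5): e=[10,10,6] → █
    (8,2)@(17, 5): e=[-20,32,14] → ·
    (7,3)@(15, 7): e=[8,8,10] → █
    (8,3)@(17, 7): e=[-22,30,18] → ·
    (7,4)@(15, 9): e=[6,6,14] → █
    (8,4)@(17, 9): e=[-24,28,22] → ·
    (7,5)@(15, 11): e=[4,4,18] → █
    (8,5)@(17, 11): e=[-26,26,26] → ·
    (7,6)@(15, 13): e=[2,2,22] → █
    (8,6)@(17, 13): e=[-28,24,30] → ·
    (7,7)@(15, 15): e=[0,0,26] → ·  [on edge]
  covered (6 px):
    · · · · · · · · ·
    · · · · · · · █ ·
    · · · · · · · █ ·
    · · · · · · · █ ·
    · · · · · · · █ ·
    · · · · · · · █ ·
    · · · · · · · █ ·
    · · · · · · · · ·

Answer: 44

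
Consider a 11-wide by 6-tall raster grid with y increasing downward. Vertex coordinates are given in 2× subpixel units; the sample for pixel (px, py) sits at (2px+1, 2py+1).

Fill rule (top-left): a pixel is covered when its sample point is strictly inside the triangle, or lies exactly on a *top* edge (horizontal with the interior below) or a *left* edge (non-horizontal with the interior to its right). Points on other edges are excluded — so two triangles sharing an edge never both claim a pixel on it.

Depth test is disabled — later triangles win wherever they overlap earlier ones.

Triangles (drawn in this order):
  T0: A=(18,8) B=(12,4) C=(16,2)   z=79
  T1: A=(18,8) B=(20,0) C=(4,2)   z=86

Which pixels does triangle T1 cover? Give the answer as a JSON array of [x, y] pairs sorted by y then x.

T0:
  2·area = 28
  edge (18, 8)→(12, 4): d=(-6,-4) top-left  bias=+0
  edge (12, 4)→(16, 2): d=(4,-2) top-left  bias=+0
  edge (16, 2)→(18, 8): d=(2,6) right/bottom  bias=-1
    (7,1)@(15, 3): e=[18,2,8] → X
    (8,1)@(17, 3): e=[26,6,-4] → .
    (7,2)@(15, 5): e=[6,10,12] → X
    (8,2)@(17, 5): e=[14,14,0] → .  [on edge]
    (7,3)@(15, 7): e=[-6,18,16] → .
    (8,3)@(17, 7): e=[2,22,4] → X
    (9,3)@(19, 7): e=[10,26,-8] → .
    (8,4)@(17, 9): e=[-10,30,8] → .
    (9,5)@(19, 11): e=[-14,42,0] → .  [on edge]
  covered (3 px):
    . . . . . . . . . . .
    . . . . . . . X . . .
    . . . . . . . X . . .
    . . . . . . . . X . .
    . . . . . . . . . . .
    . . . . . . . . . . .
T1:
  2·area = 124  (B↔C swapped to make it positive)
  edge (18, 8)→(4, 2): d=(-14,-6) top-left  bias=+0
  edge (4, 2)→(20, 0): d=(16,-2) top-left  bias=+0
  edge (20, 0)→(18, 8): d=(-2,8) right/bottom  bias=-1
    (6,0)@(13, 1): e=[68,2,54] → X
    (7,0)@(15, 1): e=[80,6,38] → X
    (8,0)@(17, 1): e=[92,10,22] → X
    (9,0)@(19, 1): e=[104,14,6] → X
    (10,0)@(21, 1): e=[116,18,-10] → .
    (3,1)@(7, 3): e=[4,22,98] → X
    (4,1)@(9, 3): e=[16,26,82] → X
    (5,1)@(11, 3): e=[28,30,66] → X
    (10,1)@(21, 3): e=[88,50,-14] → .
    (3,2)@(7, 5): e=[-24,54,94] → .
    (4,2)@(9, 5): e=[-12,58,78] → .
    (5,2)@(11, 5): e=[0,62,62] → X  [on edge]
  covered (16 px):
    . . . . . . X X X X .
    . . . X X X X X X X .
    . . . . . X X X X . .
    . . . . . . . . X . .
    . . . . . . . . . . .
    . . . . . . . . . . .

Answer: [[6,0],[7,0],[8,0],[9,0],[3,1],[4,1],[5,1],[6,1],[7,1],[8,1],[9,1],[5,2],[6,2],[7,2],[8,2],[8,3]]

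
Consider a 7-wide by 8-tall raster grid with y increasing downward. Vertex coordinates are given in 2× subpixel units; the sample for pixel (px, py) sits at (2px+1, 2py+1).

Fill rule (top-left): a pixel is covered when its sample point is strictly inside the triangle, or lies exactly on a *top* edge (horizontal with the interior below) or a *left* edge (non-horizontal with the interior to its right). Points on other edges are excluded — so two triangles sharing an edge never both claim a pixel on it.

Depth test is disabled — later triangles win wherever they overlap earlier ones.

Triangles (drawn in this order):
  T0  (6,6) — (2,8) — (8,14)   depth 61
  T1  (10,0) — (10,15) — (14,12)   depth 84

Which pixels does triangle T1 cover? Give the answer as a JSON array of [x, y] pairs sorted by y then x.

T0:
  2·area = 36  (B↔C swapped to make it positive)
  edge (6, 6)→(8, 14): d=(2,8) right/bottom  bias=-1
  edge (8, 14)→(2, 8): d=(-6,-6) top-left  bias=+0
  edge (2, 8)→(6, 6): d=(4,-2) top-left  bias=+0
    (0,3)@(1, 7): e=[42,0,-6] → .  [on edge]
    (2,3)@(5, 7): e=[10,24,2] → X
    (3,3)@(7, 7): e=[-6,36,6] → .
    (1,4)@(3, 9): e=[30,0,6] → X  [on edge]
    (3,4)@(7, 9): e=[-2,24,14] → .
    (1,5)@(3, 11): e=[34,-12,14] → .
    (2,5)@(5, 11): e=[18,0,18] → X  [on edge]
    (3,5)@(7, 11): e=[2,12,22] → X
    (4,5)@(9, 11): e=[-14,24,26] → .
    (2,6)@(5, 13): e=[22,-12,26] → .
    (3,6)@(7, 13): e=[6,0,30] → X  [on edge]
    (4,6)@(9, 13): e=[-10,12,34] → .
    (4,7)@(9, 15): e=[-6,0,42] → .  [on edge]
  covered (6 px):
    . . . . . . .
    . . . . . . .
    . . . . . . .
    . . X . . . .
    . X X . . . .
    . . X X . . .
    . . . X . . .
    . . . . . . .
T1:
  2·area = 60  (B↔C swapped to make it positive)
  edge (10, 0)→(14, 12): d=(4,12) right/bottom  bias=-1
  edge (14, 12)→(10, 15): d=(-4,3) right/bottom  bias=-1
  edge (10, 15)→(10, 0): d=(0,-15) top-left  bias=+0
    (5,1)@(11, 3): e=[0,45,15] → .  [on edge]
    (5,2)@(11, 5): e=[8,37,15] → X
    (6,2)@(13, 5): e=[-16,31,45] → .
    (5,3)@(11, 7): e=[16,29,15] → X
    (6,3)@(13, 7): e=[-8,23,45] → .
    (5,4)@(11, 9): e=[24,21,15] → X
    (6,4)@(13, 9): e=[0,15,45] → .  [on edge]
    (5,5)@(11, 11): e=[32,13,15] → X
    (6,5)@(13, 11): e=[8,7,45] → X
    (5,6)@(11, 13): e=[40,5,15] → X
    (6,6)@(13, 13): e=[16,-1,45] → .
    (5,7)@(11, 15): e=[48,-3,15] → .
  covered (6 px):
    . . . . . . .
    . . . . . . .
    . . . . . X .
    . . . . . X .
    . . . . . X .
    . . . . . X X
    . . . . . X .
    . . . . . . .

Result: [[5,2],[5,3],[5,4],[5,5],[6,5],[5,6]]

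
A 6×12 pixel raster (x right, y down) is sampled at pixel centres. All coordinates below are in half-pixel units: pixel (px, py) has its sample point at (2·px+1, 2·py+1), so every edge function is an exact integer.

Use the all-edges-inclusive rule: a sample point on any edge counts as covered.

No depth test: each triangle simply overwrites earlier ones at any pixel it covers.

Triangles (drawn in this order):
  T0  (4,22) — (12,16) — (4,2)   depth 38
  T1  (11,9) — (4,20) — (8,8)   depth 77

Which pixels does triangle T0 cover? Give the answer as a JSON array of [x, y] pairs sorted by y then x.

T0:
  2·area = 160  (B↔C swapped to make it positive)
  edge (4, 22)→(4, 2): d=(0,-20) inclusive
  edge (4, 2)→(12, 16): d=(8,14) inclusive
  edge (12, 16)→(4, 22): d=(-8,6) inclusive
    (2,2)@(5, 5): e=[20,10,130] → X
    (3,2)@(7, 5): e=[60,-18,118] → .
    (2,3)@(5, 7): e=[20,26,114] → X
    (3,3)@(7, 7): e=[60,-2,102] → .
    (2,4)@(5, 9): e=[20,42,98] → X
    (3,4)@(7, 9): e=[60,14,86] → X
    (4,4)@(9, 9): e=[100,-14,74] → .
    (2,5)@(5, 11): e=[20,58,82] → X
    (4,5)@(9, 11): e=[100,2,58] → X
    (5,5)@(11, 11): e=[140,-26,46] → .
    (2,6)@(5, 13): e=[20,74,66] → X
    (5,6)@(11, 13): e=[140,-10,30] → .
  covered (20 px):
    . . . . . .
    . . . . . .
    . . X . . .
    . . X . . .
    . . X X . .
    . . X X X .
    . . X X X .
    . . X X X X
    . . X X X .
    . . X X . .
    . . X . . .
    . . . . . .
T1:
  2·area = 40
  edge (11, 9)→(4, 20): d=(-7,11) inclusive
  edge (4, 20)→(8, 8): d=(4,-12) inclusive
  edge (8, 8)→(11, 9): d=(3,1) inclusive
    (4,2)@(9, 5): e=[50,0,-10] → .  [on edge]
    (2,3)@(5, 7): e=[80,-40,0] → .  [on edge]
    (4,4)@(9, 9): e=[22,16,2] → X
    (5,4)@(11, 9): e=[0,40,0] → X  [on edge]
    (3,5)@(7, 11): e=[30,0,10] → X  [on edge]
    (5,5)@(11, 11): e=[-14,48,6] → .
    (3,6)@(7, 13): e=[16,8,16] → X
    (4,6)@(9, 13): e=[-6,32,14] → .
    (3,7)@(7, 15): e=[2,16,22] → X
    (4,7)@(9, 15): e=[-20,40,20] → .
    (2,8)@(5, 17): e=[10,0,30] → X  [on edge]
    (3,8)@(7, 17): e=[-12,24,28] → .
    (1,11)@(3, 23): e=[-10,0,50] → .  [on edge]
  covered (7 px):
    . . . . . .
    . . . . . .
    . . . . . .
    . . . . . .
    . . . . X X
    . . . X X .
    . . . X . .
    . . . X . .
    . . X . . .
    . . . . . .
    . . . . . .
    . . . . . .

Result: [[2,2],[2,3],[2,4],[3,4],[2,5],[3,5],[4,5],[2,6],[3,6],[4,6],[2,7],[3,7],[4,7],[5,7],[2,8],[3,8],[4,8],[2,9],[3,9],[2,10]]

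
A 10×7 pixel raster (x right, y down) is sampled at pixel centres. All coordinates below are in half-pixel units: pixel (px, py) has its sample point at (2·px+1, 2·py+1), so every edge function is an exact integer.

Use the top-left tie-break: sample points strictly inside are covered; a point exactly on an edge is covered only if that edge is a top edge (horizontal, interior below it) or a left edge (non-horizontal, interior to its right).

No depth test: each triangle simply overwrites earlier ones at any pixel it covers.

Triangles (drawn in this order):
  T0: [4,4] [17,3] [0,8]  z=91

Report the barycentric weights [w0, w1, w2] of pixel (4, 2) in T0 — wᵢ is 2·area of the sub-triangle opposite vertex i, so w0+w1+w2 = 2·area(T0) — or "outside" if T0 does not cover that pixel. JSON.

T0:
  2·area = 48
  edge (4, 4)→(17, 3): d=(13,-1) top-left  bias=+0
  edge (17, 3)→(0, 8): d=(-17,5) right/bottom  bias=-1
  edge (0, 8)→(4, 4): d=(4,-4) top-left  bias=+0
    (3,0)@(7, 1): e=[-36,84,0] → .  [on edge]
    (2,1)@(5, 3): e=[-12,60,0] → .  [on edge]
    (8,1)@(17, 3): e=[0,0,48] → .  [on edge]
    (1,2)@(3, 5): e=[12,36,0] → X  [on edge]
    (2,2)@(5, 5): e=[14,26,8] → X
    (3,2)@(7, 5): e=[16,16,16] → X
    (4,2)@(9, 5): e=[18,6,24] → X
    (5,2)@(11, 5): e=[20,-4,32] → .
    (0,3)@(1, 7): e=[36,12,0] → X  [on edge]
    (2,3)@(5, 7): e=[40,-8,16] → .
    (3,3)@(7, 7): e=[42,-18,24] → .
    (4,3)@(9, 7): e=[44,-28,32] → .
  covered (6 px):
    . . . . . . . . . .
    . . . . . . . . . .
    . X X X X . . . . .
    X X . . . . . . . .
    . . . . . . . . . .
    . . . . . . . . . .
    . . . . . . . . . .

Final: [6,24,18]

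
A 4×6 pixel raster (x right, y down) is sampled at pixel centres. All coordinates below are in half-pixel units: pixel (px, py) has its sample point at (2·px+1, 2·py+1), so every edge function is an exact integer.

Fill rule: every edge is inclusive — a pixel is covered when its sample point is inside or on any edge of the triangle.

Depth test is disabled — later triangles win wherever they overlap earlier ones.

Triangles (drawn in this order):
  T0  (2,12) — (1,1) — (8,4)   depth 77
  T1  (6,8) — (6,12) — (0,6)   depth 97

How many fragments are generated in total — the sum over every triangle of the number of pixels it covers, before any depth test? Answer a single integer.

T0:
  2·area = 74
  edge (2, 12)→(1, 1): d=(-1,-11) inclusive
  edge (1, 1)→(8, 4): d=(7,3) inclusive
  edge (8, 4)→(2, 12): d=(-6,8) inclusive
    (0,0)@(1, 1): e=[0,0,74] → █  [on edge]
    (1,0)@(3, 1): e=[22,-6,58] → ·
    (0,1)@(1, 3): e=[-2,14,62] → ·
    (1,1)@(3, 3): e=[20,8,46] → █
    (2,1)@(5, 3): e=[42,2,30] → █
    (3,1)@(7, 3): e=[64,-4,14] → ·
    (1,2)@(3, 5): e=[18,22,34] → █
    (3,2)@(7, 5): e=[62,10,2] → █
    (1,3)@(3, 7): e=[16,36,22] → █
    (3,3)@(7, 7): e=[60,24,-10] → ·
    (1,4)@(3, 9): e=[14,50,10] → █
    (2,4)@(5, 9): e=[36,44,-6] → ·
  covered (9 px):
    █ · · ·
    · █ █ ·
    · █ █ █
    · █ █ ·
    · █ · ·
    · · · ·
T1:
  2·area = 24
  edge (6, 8)→(6, 12): d=(0,4) inclusive
  edge (6, 12)→(0, 6): d=(-6,-6) inclusive
  edge (0, 6)→(6, 8): d=(6,2) inclusive
    (0,3)@(1, 7): e=[20,0,4] → █  [on edge]
    (1,3)@(3, 7): e=[12,12,0] → █  [on edge]
    (2,3)@(5, 7): e=[4,24,-4] → ·
    (0,4)@(1, 9): e=[20,-12,16] → ·
    (1,4)@(3, 9): e=[12,0,12] → █  [on edge]
    (2,4)@(5, 9): e=[4,12,8] → █
    (3,4)@(7, 9): e=[-4,24,4] → ·
    (1,5)@(3, 11): e=[12,-12,24] → ·
    (2,5)@(5, 11): e=[4,0,20] → █  [on edge]
    (3,5)@(7, 11): e=[-4,12,16] → ·
  covered (5 px):
    · · · ·
    · · · ·
    · · · ·
    █ █ · ·
    · █ █ ·
    · · █ ·

Answer: 14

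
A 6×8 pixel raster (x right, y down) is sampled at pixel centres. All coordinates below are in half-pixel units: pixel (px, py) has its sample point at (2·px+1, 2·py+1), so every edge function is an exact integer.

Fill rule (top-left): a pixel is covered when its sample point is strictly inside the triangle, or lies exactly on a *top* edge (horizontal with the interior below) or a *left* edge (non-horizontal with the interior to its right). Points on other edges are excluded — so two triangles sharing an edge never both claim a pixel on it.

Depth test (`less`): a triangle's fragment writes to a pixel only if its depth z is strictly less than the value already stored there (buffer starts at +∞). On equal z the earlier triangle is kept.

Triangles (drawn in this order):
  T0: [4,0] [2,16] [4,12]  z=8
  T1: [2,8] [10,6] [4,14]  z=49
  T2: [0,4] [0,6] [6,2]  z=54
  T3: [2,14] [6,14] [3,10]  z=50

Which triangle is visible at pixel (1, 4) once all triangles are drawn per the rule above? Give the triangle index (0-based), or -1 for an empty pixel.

T0:
  2·area = 24  (B↔C swapped to make it positive)
  edge (4, 0)→(4, 12): d=(0,12) right/bottom  bias=-1
  edge (4, 12)→(2, 16): d=(-2,4) right/bottom  bias=-1
  edge (2, 16)→(4, 0): d=(2,-16) top-left  bias=+0
    (1,4)@(3, 9): e=[12,10,2] → #
    (2,4)@(5, 9): e=[-12,2,34] → ·
    (1,5)@(3, 11): e=[12,6,6] → #
    (2,5)@(5, 11): e=[-12,-2,38] → ·
    (1,6)@(3, 13): e=[12,2,10] → #
    (2,6)@(5, 13): e=[-12,-6,42] → ·
    (1,7)@(3, 15): e=[12,-2,14] → ·
  covered (3 px):
    · · · · · ·
    · · · · · ·
    · · · · · ·
    · · · · · ·
    · # · · · ·
    · # · · · ·
    · # · · · ·
    · · · · · ·
T1:
  2·area = 52
  edge (2, 8)→(10, 6): d=(8,-2) top-left  bias=+0
  edge (10, 6)→(4, 14): d=(-6,8) right/bottom  bias=-1
  edge (4, 14)→(2, 8): d=(-2,-6) top-left  bias=+0
    (0,2)@(1, 5): e=[-26,78,0] → ·  [on edge]
    (3,3)@(7, 7): e=[2,18,32] → #
    (4,3)@(9, 7): e=[6,2,44] → #
    (5,3)@(11, 7): e=[10,-14,56] → ·
    (1,4)@(3, 9): e=[10,38,4] → #
    (2,4)@(5, 9): e=[14,22,16] → #
    (4,4)@(9, 9): e=[22,-10,40] → ·
    (1,5)@(3, 11): e=[26,26,0] → #  [on edge]
    (3,5)@(7, 11): e=[34,-6,24] → ·
    (1,6)@(3, 13): e=[42,14,-4] → ·
    (2,6)@(5, 13): e=[46,-2,8] → ·
  covered (7 px):
    · · · · · ·
    · · · · · ·
    · · · · · ·
    · · · # # ·
    · # # # · ·
    · # # · · ·
    · · · · · ·
    · · · · · ·
T2:
  2·area = 12  (B↔C swapped to make it positive)
  edge (0, 4)→(6, 2): d=(6,-2) top-left  bias=+0
  edge (6, 2)→(0, 6): d=(-6,4) right/bottom  bias=-1
  edge (0, 6)→(0, 4): d=(0,-2) top-left  bias=+0
    (4,0)@(9, 1): e=[0,-6,18] → ·  [on edge]
    (1,1)@(3, 3): e=[0,6,6] → #  [on edge]
    (2,1)@(5, 3): e=[4,-2,10] → ·
    (0,2)@(1, 5): e=[8,2,2] → #
    (1,2)@(3, 5): e=[12,-6,6] → ·
    (0,3)@(1, 7): e=[20,-10,2] → ·
  covered (2 px):
    · · · · · ·
    · # · · · ·
    # · · · · ·
    · · · · · ·
    · · · · · ·
    · · · · · ·
    · · · · · ·
    · · · · · ·
T3:
  2·area = 16  (B↔C swapped to make it positive)
  edge (2, 14)→(3, 10): d=(1,-4) top-left  bias=+0
  edge (3, 10)→(6, 14): d=(3,4) right/bottom  bias=-1
  edge (6, 14)→(2, 14): d=(-4,0) right/bottom  bias=-1
    (1,5)@(3, 11): e=[1,3,12] → #
    (2,5)@(5, 11): e=[9,-5,12] → ·
    (1,6)@(3, 13): e=[3,9,4] → #
    (2,6)@(5, 13): e=[11,1,4] → #
    (3,6)@(7, 13): e=[19,-7,4] → ·
    (1,7)@(3, 15): e=[5,15,-4] → ·
    (2,7)@(5, 15): e=[13,7,-4] → ·
  covered (3 px):
    · · · · · ·
    · · · · · ·
    · · · · · ·
    · · · · · ·
    · · · · · ·
    · # · · · ·
    · # # · · ·
    · · · · · ·

Z-buffer (winner per pixel, '.' = empty):
  . . . . . .
  . 2 . . . .
  2 . . . . .
  . . . 1 1 .
  . 0 1 1 . .
  . 0 1 . . .
  . 0 3 . . .
  . . . . . .

Result: 0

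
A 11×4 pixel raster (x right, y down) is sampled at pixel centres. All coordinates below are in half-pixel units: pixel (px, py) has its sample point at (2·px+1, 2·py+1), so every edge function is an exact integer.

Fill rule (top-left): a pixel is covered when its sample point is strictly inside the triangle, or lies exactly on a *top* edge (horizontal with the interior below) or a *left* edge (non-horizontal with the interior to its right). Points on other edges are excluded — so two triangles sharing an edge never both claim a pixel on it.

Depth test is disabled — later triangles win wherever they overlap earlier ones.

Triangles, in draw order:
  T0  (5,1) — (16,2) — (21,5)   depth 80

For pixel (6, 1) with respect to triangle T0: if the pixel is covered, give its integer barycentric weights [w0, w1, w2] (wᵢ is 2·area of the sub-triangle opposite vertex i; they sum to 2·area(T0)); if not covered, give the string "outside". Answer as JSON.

T0:
  2·area = 28
  edge (5, 1)→(16, 2): d=(11,1) right/bottom  bias=-1
  edge (16, 2)→(21, 5): d=(5,3) right/bottom  bias=-1
  edge (21, 5)→(5, 1): d=(-16,-4) top-left  bias=+0
    (2,0)@(5, 1): e=[0,28,0] → ·  [on edge]
    (6,1)@(13, 3): e=[14,14,0] → █  [on edge]
    (7,1)@(15, 3): e=[12,8,8] → █
    (8,1)@(17, 3): e=[10,2,16] → █
    (9,1)@(19, 3): e=[8,-4,24] → ·
    (6,2)@(13, 5): e=[36,24,-32] → ·
    (7,2)@(15, 5): e=[34,18,-24] → ·
    (8,2)@(17, 5): e=[32,12,-16] → ·
    (10,2)@(21, 5): e=[28,0,0] → ·  [on edge]
  covered (3 px):
    · · · · · · · · · · ·
    · · · · · · █ █ █ · ·
    · · · · · · · · · · ·
    · · · · · · · · · · ·

Answer: [14,0,14]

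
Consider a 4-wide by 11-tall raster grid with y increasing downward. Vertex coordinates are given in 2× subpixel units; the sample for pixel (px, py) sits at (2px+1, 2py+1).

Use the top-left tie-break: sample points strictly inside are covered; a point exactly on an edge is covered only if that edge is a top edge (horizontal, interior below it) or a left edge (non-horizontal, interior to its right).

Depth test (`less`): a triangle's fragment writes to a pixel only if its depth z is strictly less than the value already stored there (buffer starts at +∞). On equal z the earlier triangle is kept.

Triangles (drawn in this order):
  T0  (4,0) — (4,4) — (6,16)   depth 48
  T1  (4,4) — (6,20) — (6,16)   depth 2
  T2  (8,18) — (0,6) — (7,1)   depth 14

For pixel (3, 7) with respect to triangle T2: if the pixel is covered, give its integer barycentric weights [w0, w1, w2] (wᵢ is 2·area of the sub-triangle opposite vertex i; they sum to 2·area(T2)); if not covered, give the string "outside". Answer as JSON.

T0:
  2·area = 8  (B↔C swapped to make it positive)
  edge (4, 0)→(6, 16): d=(2,16) right/bottom  bias=-1
  edge (6, 16)→(4, 4): d=(-2,-12) top-left  bias=+0
  edge (4, 4)→(4, 0): d=(0,-4) top-left  bias=+0
    (2,4)@(5, 9): e=[2,2,4] → #
    (3,4)@(7, 9): e=[-30,26,12] → ·
    (2,5)@(5, 11): e=[6,-2,4] → ·
  covered (1 px):
    · · · ·
    · · · ·
    · · · ·
    · · · ·
    · · # ·
    · · · ·
    · · · ·
    · · · ·
    · · · ·
    · · · ·
    · · · ·
T1:
  2·area = 8  (B↔C swapped to make it positive)
  edge (4, 4)→(6, 16): d=(2,12) right/bottom  bias=-1
  edge (6, 16)→(6, 20): d=(0,4) right/bottom  bias=-1
  edge (6, 20)→(4, 4): d=(-2,-16) top-left  bias=+0
    (2,5)@(5, 11): e=[2,4,2] → #
    (3,5)@(7, 11): e=[-22,-4,34] → ·
    (2,6)@(5, 13): e=[6,4,-2] → ·
  covered (1 px):
    · · · ·
    · · · ·
    · · · ·
    · · · ·
    · · · ·
    · · # ·
    · · · ·
    · · · ·
    · · · ·
    · · · ·
    · · · ·
T2:
  2·area = 124
  edge (8, 18)→(0, 6): d=(-8,-12) top-left  bias=+0
  edge (0, 6)→(7, 1): d=(7,-5) top-left  bias=+0
  edge (7, 1)→(8, 18): d=(1,17) right/bottom  bias=-1
    (3,0)@(7, 1): e=[124,0,0] → ·  [on edge]
    (2,1)@(5, 3): e=[84,4,36] → #
    (3,1)@(7, 3): e=[108,14,2] → #
    (1,2)@(3, 5): e=[44,8,72] → #
    (0,3)@(1, 7): e=[4,12,108] → #
    (0,4)@(1, 9): e=[-12,26,110] → ·
    (1,4)@(3, 9): e=[12,36,76] → #
    (1,5)@(3, 11): e=[-4,50,78] → ·
    (2,5)@(5, 11): e=[20,60,44] → #
    (2,6)@(5, 13): e=[4,74,46] → #
    (2,7)@(5, 15): e=[-12,88,48] → ·
    (3,7)@(7, 15): e=[12,98,14] → #
  covered (17 px):
    · · · ·
    · · # #
    · # # #
    # # # #
    · # # #
    · · # #
    · · # #
    · · · #
    · · · ·
    · · · ·
    · · · ·

Result: [98,14,12]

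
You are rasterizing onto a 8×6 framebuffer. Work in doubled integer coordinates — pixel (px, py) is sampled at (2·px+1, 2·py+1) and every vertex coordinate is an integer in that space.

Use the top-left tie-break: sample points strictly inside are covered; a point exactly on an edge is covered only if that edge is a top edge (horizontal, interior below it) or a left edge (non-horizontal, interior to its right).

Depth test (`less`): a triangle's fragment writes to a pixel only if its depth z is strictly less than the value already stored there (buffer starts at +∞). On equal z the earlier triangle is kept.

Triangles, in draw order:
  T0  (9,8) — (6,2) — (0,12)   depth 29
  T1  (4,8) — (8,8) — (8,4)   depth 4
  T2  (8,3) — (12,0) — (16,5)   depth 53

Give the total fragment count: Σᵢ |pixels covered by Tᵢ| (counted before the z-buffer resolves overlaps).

T0:
  2·area = 66  (B↔C swapped to make it positive)
  edge (9, 8)→(0, 12): d=(-9,4) right/bottom  bias=-1
  edge (0, 12)→(6, 2): d=(6,-10) top-left  bias=+0
  edge (6, 2)→(9, 8): d=(3,6) right/bottom  bias=-1
    (2,2)@(5, 5): e=[43,8,15] → #
    (3,2)@(7, 5): e=[35,28,3] → #
    (4,2)@(9, 5): e=[27,48,-9] → ·
    (1,3)@(3, 7): e=[33,0,33] → #  [on edge]
    (4,3)@(9, 7): e=[9,60,-3] → ·
    (1,4)@(3, 9): e=[15,12,39] → #
    (3,4)@(7, 9): e=[-1,52,15] → ·
    (0,5)@(1, 11): e=[5,4,57] → #
    (1,5)@(3, 11): e=[-3,24,45] → ·
    (2,5)@(5, 11): e=[-11,44,33] → ·
  covered (8 px):
    · · · · · · · ·
    · · · · · · · ·
    · · # # · · · ·
    · # # # · · · ·
    · # # · · · · ·
    # · · · · · · ·
T1:
  2·area = 16  (B↔C swapped to make it positive)
  edge (4, 8)→(8, 4): d=(4,-4) top-left  bias=+0
  edge (8, 4)→(8, 8): d=(0,4) right/bottom  bias=-1
  edge (8, 8)→(4, 8): d=(-4,0) right/bottom  bias=-1
    (5,0)@(11, 1): e=[0,-12,28] → ·  [on edge]
    (4,1)@(9, 3): e=[0,-4,20] → ·  [on edge]
    (3,2)@(7, 5): e=[0,4,12] → #  [on edge]
    (4,2)@(9, 5): e=[8,-4,12] → ·
    (2,3)@(5, 7): e=[0,12,4] → #  [on edge]
    (4,3)@(9, 7): e=[16,-4,4] → ·
    (1,4)@(3, 9): e=[0,20,-4] → ·  [on edge]
    (2,4)@(5, 9): e=[8,12,-4] → ·
    (3,4)@(7, 9): e=[16,4,-4] → ·
    (0,5)@(1, 11): e=[0,28,-12] → ·  [on edge]
  covered (3 px):
    · · · · · · · ·
    · · · · · · · ·
    · · · # · · · ·
    · · # # · · · ·
    · · · · · · · ·
    · · · · · · · ·
T2:
  2·area = 32
  edge (8, 3)→(12, 0): d=(4,-3) top-left  bias=+0
  edge (12, 0)→(16, 5): d=(4,5) right/bottom  bias=-1
  edge (16, 5)→(8, 3): d=(-8,-2) top-left  bias=+0
    (5,0)@(11, 1): e=[1,9,22] → #
    (6,0)@(13, 1): e=[7,-1,26] → ·
    (4,1)@(9, 3): e=[3,27,2] → #
    (6,1)@(13, 3): e=[15,7,10] → #
    (7,1)@(15, 3): e=[21,-3,14] → ·
    (4,2)@(9, 5): e=[11,35,-14] → ·
    (5,2)@(11, 5): e=[17,25,-10] → ·
    (6,2)@(13, 5): e=[23,15,-6] → ·
  covered (4 px):
    · · · · · # · ·
    · · · · # # # ·
    · · · · · · · ·
    · · · · · · · ·
    · · · · · · · ·
    · · · · · · · ·

Final: 15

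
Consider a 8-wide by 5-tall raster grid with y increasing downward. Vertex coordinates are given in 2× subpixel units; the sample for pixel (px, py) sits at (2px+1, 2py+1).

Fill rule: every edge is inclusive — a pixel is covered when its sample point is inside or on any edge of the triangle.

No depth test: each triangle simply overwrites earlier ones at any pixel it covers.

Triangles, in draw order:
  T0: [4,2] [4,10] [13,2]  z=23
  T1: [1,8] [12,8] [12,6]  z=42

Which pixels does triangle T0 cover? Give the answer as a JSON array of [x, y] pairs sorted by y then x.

T0:
  2·area = 72  (B↔C swapped to make it positive)
  edge (4, 2)→(13, 2): d=(9,0) inclusive
  edge (13, 2)→(4, 10): d=(-9,8) inclusive
  edge (4, 10)→(4, 2): d=(0,-8) inclusive
    (2,1)@(5, 3): e=[9,55,8] → X
    (3,1)@(7, 3): e=[9,39,24] → X
    (4,1)@(9, 3): e=[9,23,40] → X
    (5,1)@(11, 3): e=[9,7,56] → X
    (6,1)@(13, 3): e=[9,-9,72] → .
    (2,2)@(5, 5): e=[27,37,8] → X
    (5,2)@(11, 5): e=[27,-11,56] → .
    (2,3)@(5, 7): e=[45,19,8] → X
    (4,3)@(9, 7): e=[45,-13,40] → .
    (2,4)@(5, 9): e=[63,1,8] → X
    (3,4)@(7, 9): e=[63,-15,24] → .
  covered (10 px):
    . . . . . . . .
    . . X X X X . .
    . . X X X . . .
    . . X X . . . .
    . . X . . . . .
T1:
  2·area = 22  (B↔C swapped to make it positive)
  edge (1, 8)→(12, 6): d=(11,-2) inclusive
  edge (12, 6)→(12, 8): d=(0,2) inclusive
  edge (12, 8)→(1, 8): d=(-11,0) inclusive
    (3,3)@(7, 7): e=[1,10,11] → X
    (4,3)@(9, 7): e=[5,6,11] → X
    (5,3)@(11, 7): e=[9,2,11] → X
    (6,3)@(13, 7): e=[13,-2,11] → .
    (3,4)@(7, 9): e=[23,10,-11] → .
    (4,4)@(9, 9): e=[27,6,-11] → .
    (5,4)@(11, 9): e=[31,2,-11] → .
  covered (3 px):
    . . . . . . . .
    . . . . . . . .
    . . . . . . . .
    . . . X X X . .
    . . . . . . . .

Result: [[2,1],[3,1],[4,1],[5,1],[2,2],[3,2],[4,2],[2,3],[3,3],[2,4]]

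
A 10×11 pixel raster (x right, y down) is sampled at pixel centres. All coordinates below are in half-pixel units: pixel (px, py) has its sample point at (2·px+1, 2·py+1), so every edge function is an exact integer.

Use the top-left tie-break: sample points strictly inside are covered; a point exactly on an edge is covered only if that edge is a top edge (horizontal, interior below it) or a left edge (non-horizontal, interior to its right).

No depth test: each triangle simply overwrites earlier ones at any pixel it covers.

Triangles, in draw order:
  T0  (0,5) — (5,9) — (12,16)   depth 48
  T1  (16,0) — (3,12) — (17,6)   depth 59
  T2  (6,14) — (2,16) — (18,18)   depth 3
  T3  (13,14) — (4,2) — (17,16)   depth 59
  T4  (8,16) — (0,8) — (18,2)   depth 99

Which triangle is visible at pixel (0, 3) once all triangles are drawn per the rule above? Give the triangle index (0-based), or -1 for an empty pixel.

T0:
  2·area = 7
  edge (0, 5)→(5, 9): d=(5,4) right/bottom  bias=-1
  edge (5, 9)→(12, 16): d=(7,7) right/bottom  bias=-1
  edge (12, 16)→(0, 5): d=(-12,-11) top-left  bias=+0
    (0,2)@(1, 5): e=[-4,0,11] → .  [on edge]
    (1,3)@(3, 7): e=[-2,0,9] → .  [on edge]
    (2,4)@(5, 9): e=[0,0,7] → .  [on edge]
    (3,5)@(7, 11): e=[2,0,5] → .  [on edge]
    (4,6)@(9, 13): e=[4,0,3] → .  [on edge]
    (5,7)@(11, 15): e=[6,0,1] → .  [on edge]
    (6,8)@(13, 17): e=[8,0,-1] → .  [on edge]
    (7,8)@(15, 17): e=[0,-14,21] → .  [on edge]
    (7,9)@(15, 19): e=[10,0,-3] → .  [on edge]
    (8,10)@(17, 21): e=[12,0,-5] → .  [on edge]
  covered (0 px):
    . . . . . . . . . .
    . . . . . . . . . .
    . . . . . . . . . .
    . . . . . . . . . .
    . . . . . . . . . .
    . . . . . . . . . .
    . . . . . . . . . .
    . . . . . . . . . .
    . . . . . . . . . .
    . . . . . . . . . .
    . . . . . . . . . .
T1:
  2·area = 90  (B↔C swapped to make it positive)
  edge (16, 0)→(17, 6): d=(1,6) right/bottom  bias=-1
  edge (17, 6)→(3, 12): d=(-14,6) right/bottom  bias=-1
  edge (3, 12)→(16, 0): d=(13,-12) top-left  bias=+0
    (7,0)@(15, 1): e=[7,82,1] → X
    (8,0)@(17, 1): e=[-5,70,25] → .
    (6,1)@(13, 3): e=[21,66,3] → X
    (8,1)@(17, 3): e=[-3,42,51] → .
    (5,2)@(11, 5): e=[35,50,5] → X
    (8,2)@(17, 5): e=[-1,14,77] → .
    (4,3)@(9, 7): e=[49,34,7] → X
    (7,3)@(15, 7): e=[13,-2,79] → .
    (3,4)@(7, 9): e=[63,18,9] → X
    (5,4)@(11, 9): e=[39,-6,57] → .
    (6,4)@(13, 9): e=[27,-18,81] → .
    (2,5)@(5, 11): e=[77,2,11] → X
  covered (12 px):
    . . . . . . . X . .
    . . . . . . X X . .
    . . . . . X X X . .
    . . . . X X X . . .
    . . . X X . . . . .
    . . X . . . . . . .
    . . . . . . . . . .
    . . . . . . . . . .
    . . . . . . . . . .
    . . . . . . . . . .
    . . . . . . . . . .
T2:
  2·area = 40  (B↔C swapped to make it positive)
  edge (6, 14)→(18, 18): d=(12,4) right/bottom  bias=-1
  edge (18, 18)→(2, 16): d=(-16,-2) top-left  bias=+0
  edge (2, 16)→(6, 14): d=(4,-2) top-left  bias=+0
    (1,6)@(3, 13): e=[0,50,-10] → .  [on edge]
    (2,7)@(5, 15): e=[16,22,2] → X
    (3,7)@(7, 15): e=[8,26,6] → X
    (4,7)@(9, 15): e=[0,30,10] → .  [on edge]
    (2,8)@(5, 17): e=[40,-10,10] → .
    (3,8)@(7, 17): e=[32,-6,14] → .
    (5,8)@(11, 17): e=[16,2,22] → X
    (6,8)@(13, 17): e=[8,6,26] → X
    (7,8)@(15, 17): e=[0,10,30] → .  [on edge]
    (5,9)@(11, 19): e=[40,-30,30] → .
    (6,9)@(13, 19): e=[32,-26,34] → .
  covered (4 px):
    . . . . . . . . . .
    . . . . . . . . . .
    . . . . . . . . . .
    . . . . . . . . . .
    . . . . . . . . . .
    . . . . . . . . . .
    . . . . . . . . . .
    . . X X . . . . . .
    . . . . . X X . . .
    . . . . . . . . . .
    . . . . . . . . . .
T3:
  2·area = 30
  edge (13, 14)→(4, 2): d=(-9,-12) top-left  bias=+0
  edge (4, 2)→(17, 16): d=(13,14) right/bottom  bias=-1
  edge (17, 16)→(13, 14): d=(-4,-2) top-left  bias=+0
    (1,4)@(3, 9): e=[-75,105,0] → .  [on edge]
    (3,5)@(7, 11): e=[-45,75,0] → .  [on edge]
    (5,5)@(11, 11): e=[3,19,8] → X
    (6,5)@(13, 11): e=[27,-9,12] → .
    (5,6)@(11, 13): e=[-15,45,0] → .  [on edge]
    (6,6)@(13, 13): e=[9,17,4] → X
    (7,6)@(15, 13): e=[33,-11,8] → .
    (6,7)@(13, 15): e=[-9,43,-4] → .
    (7,7)@(15, 15): e=[15,15,0] → X  [on edge]
    (8,7)@(17, 15): e=[39,-13,4] → .
    (7,8)@(15, 17): e=[-3,41,-8] → .
    (9,8)@(19, 17): e=[45,-15,0] → .  [on edge]
  covered (3 px):
    . . . . . . . . . .
    . . . . . . . . . .
    . . . . . . . . . .
    . . . . . . . . . .
    . . . . . . . . . .
    . . . . . X . . . .
    . . . . . . X . . .
    . . . . . . . X . .
    . . . . . . . . . .
    . . . . . . . . . .
    . . . . . . . . . .
T4:
  2·area = 192
  edge (8, 16)→(0, 8): d=(-8,-8) top-left  bias=+0
  edge (0, 8)→(18, 2): d=(18,-6) top-left  bias=+0
  edge (18, 2)→(8, 16): d=(-10,14) right/bottom  bias=-1
    (7,1)@(15, 3): e=[160,0,32] → X  [on edge]
    (8,1)@(17, 3): e=[176,12,4] → X
    (9,1)@(19, 3): e=[192,24,-24] → .
    (4,2)@(9, 5): e=[96,0,96] → X  [on edge]
    (5,2)@(11, 5): e=[112,12,68] → X
    (6,2)@(13, 5): e=[128,24,40] → X
    (8,2)@(17, 5): e=[160,48,-16] → .
    (1,3)@(3, 7): e=[32,0,160] → X  [on edge]
    (2,3)@(5, 7): e=[48,12,132] → X
    (3,3)@(7, 7): e=[64,24,104] → X
    (7,3)@(15, 7): e=[128,72,-8] → .
    (0,4)@(1, 9): e=[0,24,168] → X  [on edge]
    (6,4)@(13, 9): e=[96,96,0] → .  [on edge]
    (1,5)@(3, 11): e=[0,72,120] → X  [on edge]
    (2,6)@(5, 13): e=[0,120,72] → X  [on edge]
    (3,7)@(7, 15): e=[0,168,24] → X  [on edge]
    (4,8)@(9, 17): e=[0,216,-24] → .  [on edge]
    (5,9)@(11, 19): e=[0,264,-72] → .  [on edge]
    (6,10)@(13, 21): e=[0,312,-120] → .  [on edge]
  covered (27 px):
    . . . . . . . . . .
    . . . . . . . X X .
    . . . . X X X X . .
    . X X X X X X . . .
    X X X X X X . . . .
    . X X X X X . . . .
    . . X X X . . . . .
    . . . X . . . . . .
    . . . . . . . . . .
    . . . . . . . . . .
    . . . . . . . . . .

Z-buffer (winner per pixel, '.' = empty):
  . . . . . . . 1 . .
  . . . . . . 1 4 4 .
  . . . . 4 4 4 4 . .
  . 4 4 4 4 4 4 . . .
  4 4 4 4 4 4 . . . .
  . 4 4 4 4 4 . . . .
  . . 4 4 4 . 3 . . .
  . . 2 4 . . . 3 . .
  . . . . . 2 2 . . .
  . . . . . . . . . .
  . . . . . . . . . .

Result: -1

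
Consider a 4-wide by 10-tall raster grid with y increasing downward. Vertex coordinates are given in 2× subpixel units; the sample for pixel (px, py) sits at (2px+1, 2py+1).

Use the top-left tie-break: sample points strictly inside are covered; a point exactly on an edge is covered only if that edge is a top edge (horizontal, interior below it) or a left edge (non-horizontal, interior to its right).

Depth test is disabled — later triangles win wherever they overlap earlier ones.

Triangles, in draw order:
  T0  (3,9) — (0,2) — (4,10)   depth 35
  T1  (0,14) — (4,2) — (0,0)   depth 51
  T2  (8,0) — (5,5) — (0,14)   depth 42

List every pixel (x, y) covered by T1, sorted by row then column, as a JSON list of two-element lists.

T0:
  2·area = 4
  edge (3, 9)→(0, 2): d=(-3,-7) top-left  bias=+0
  edge (0, 2)→(4, 10): d=(4,8) right/bottom  bias=-1
  edge (4, 10)→(3, 9): d=(-1,-1) top-left  bias=+0
    (0,3)@(1, 7): e=[-8,12,0] → ·  [on edge]
    (1,4)@(3, 9): e=[0,4,0] → #  [on edge]
    (2,4)@(5, 9): e=[14,-12,2] → ·
    (1,5)@(3, 11): e=[-6,12,-2] → ·
    (2,5)@(5, 11): e=[8,-4,0] → ·  [on edge]
    (3,6)@(7, 13): e=[16,-12,0] → ·  [on edge]
  covered (1 px):
    · · · ·
    · · · ·
    · · · ·
    · · · ·
    · # · ·
    · · · ·
    · · · ·
    · · · ·
    · · · ·
    · · · ·
T1:
  2·area = 56  (B↔C swapped to make it positive)
  edge (0, 14)→(0, 0): d=(0,-14) top-left  bias=+0
  edge (0, 0)→(4, 2): d=(4,2) right/bottom  bias=-1
  edge (4, 2)→(0, 14): d=(-4,12) right/bottom  bias=-1
    (0,0)@(1, 1): e=[14,2,40] → #
    (1,0)@(3, 1): e=[42,-2,16] → ·
    (0,1)@(1, 3): e=[14,10,32] → #
    (1,1)@(3, 3): e=[42,6,8] → #
    (2,1)@(5, 3): e=[70,2,-16] → ·
    (0,2)@(1, 5): e=[14,18,24] → #
    (1,2)@(3, 5): e=[42,14,0] → ·  [on edge]
    (0,3)@(1, 7): e=[14,26,16] → #
    (1,3)@(3, 7): e=[42,22,-8] → ·
    (0,4)@(1, 9): e=[14,34,8] → #
    (1,4)@(3, 9): e=[42,30,-16] → ·
    (0,5)@(1, 11): e=[14,42,0] → ·  [on edge]
  covered (6 px):
    # · · ·
    # # · ·
    # · · ·
    # · · ·
    # · · ·
    · · · ·
    · · · ·
    · · · ·
    · · · ·
    · · · ·
T2:
  2·area = 2  (B↔C swapped to make it positive)
  edge (8, 0)→(0, 14): d=(-8,14) right/bottom  bias=-1
  edge (0, 14)→(5, 5): d=(5,-9) top-left  bias=+0
  edge (5, 5)→(8, 0): d=(3,-5) top-left  bias=+0
    (2,2)@(5, 5): e=[2,0,0] → #  [on edge]
    (3,2)@(7, 5): e=[-26,18,10] → ·
    (2,3)@(5, 7): e=[-14,10,6] → ·
  covered (1 px):
    · · · ·
    · · · ·
    · · # ·
    · · · ·
    · · · ·
    · · · ·
    · · · ·
    · · · ·
    · · · ·
    · · · ·

Result: [[0,0],[0,1],[1,1],[0,2],[0,3],[0,4]]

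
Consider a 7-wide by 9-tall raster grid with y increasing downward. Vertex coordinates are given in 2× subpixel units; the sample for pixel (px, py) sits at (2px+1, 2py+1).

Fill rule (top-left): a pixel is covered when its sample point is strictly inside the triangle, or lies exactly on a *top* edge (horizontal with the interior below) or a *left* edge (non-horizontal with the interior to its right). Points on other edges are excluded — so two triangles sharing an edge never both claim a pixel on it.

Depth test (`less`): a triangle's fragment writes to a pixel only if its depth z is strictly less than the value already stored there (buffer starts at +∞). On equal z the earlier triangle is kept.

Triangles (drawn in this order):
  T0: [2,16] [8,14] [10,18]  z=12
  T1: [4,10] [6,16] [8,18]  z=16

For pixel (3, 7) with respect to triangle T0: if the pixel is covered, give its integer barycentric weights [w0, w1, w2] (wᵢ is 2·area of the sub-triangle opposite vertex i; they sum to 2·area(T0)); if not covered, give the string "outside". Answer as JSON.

T0:
  2·area = 28
  edge (2, 16)→(8, 14): d=(6,-2) top-left  bias=+0
  edge (8, 14)→(10, 18): d=(2,4) right/bottom  bias=-1
  edge (10, 18)→(2, 16): d=(-8,-2) top-left  bias=+0
    (5,6)@(11, 13): e=[0,-14,42] → ·  [on edge]
    (2,7)@(5, 15): e=[0,14,14] → █  [on edge]
    (3,7)@(7, 15): e=[4,6,18] → █
    (4,7)@(9, 15): e=[8,-2,22] → ·
    (2,8)@(5, 17): e=[12,18,-2] → ·
    (3,8)@(7, 17): e=[16,10,2] → █
    (4,8)@(9, 17): e=[20,2,6] → █
    (5,8)@(11, 17): e=[24,-6,10] → ·
  covered (4 px):
    · · · · · · ·
    · · · · · · ·
    · · · · · · ·
    · · · · · · ·
    · · · · · · ·
    · · · · · · ·
    · · · · · · ·
    · · █ █ · · ·
    · · · █ █ · ·
T1:
  2·area = 8  (B↔C swapped to make it positive)
  edge (4, 10)→(8, 18): d=(4,8) right/bottom  bias=-1
  edge (8, 18)→(6, 16): d=(-2,-2) top-left  bias=+0
  edge (6, 16)→(4, 10): d=(-2,-6) top-left  bias=+0
    (0,0)@(1, 1): e=[-12,20,0] → ·  [on edge]
    (1,3)@(3, 7): e=[-4,12,0] → ·  [on edge]
    (0,5)@(1, 11): e=[28,0,-20] → ·  [on edge]
    (1,6)@(3, 13): e=[20,0,-12] → ·  [on edge]
    (2,6)@(5, 13): e=[4,4,0] → █  [on edge]
    (3,6)@(7, 13): e=[-12,8,12] → ·
    (2,7)@(5, 15): e=[12,0,-4] → ·  [on edge]
    (3,8)@(7, 17): e=[4,0,4] → █  [on edge]
    (4,8)@(9, 17): e=[-12,4,16] → ·
  covered (2 px):
    · · · · · · ·
    · · · · · · ·
    · · · · · · ·
    · · · · · · ·
    · · · · · · ·
    · · · · · · ·
    · · █ · · · ·
    · · · · · · ·
    · · · █ · · ·

Final: [6,18,4]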